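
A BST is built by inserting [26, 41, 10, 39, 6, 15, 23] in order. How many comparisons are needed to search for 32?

Search path for 32: 26 -> 41 -> 39
Found: False
Comparisons: 3


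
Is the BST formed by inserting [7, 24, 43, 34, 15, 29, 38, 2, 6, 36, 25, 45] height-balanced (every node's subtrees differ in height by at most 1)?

Tree (level-order array): [7, 2, 24, None, 6, 15, 43, None, None, None, None, 34, 45, 29, 38, None, None, 25, None, 36]
Definition: a tree is height-balanced if, at every node, |h(left) - h(right)| <= 1 (empty subtree has height -1).
Bottom-up per-node check:
  node 6: h_left=-1, h_right=-1, diff=0 [OK], height=0
  node 2: h_left=-1, h_right=0, diff=1 [OK], height=1
  node 15: h_left=-1, h_right=-1, diff=0 [OK], height=0
  node 25: h_left=-1, h_right=-1, diff=0 [OK], height=0
  node 29: h_left=0, h_right=-1, diff=1 [OK], height=1
  node 36: h_left=-1, h_right=-1, diff=0 [OK], height=0
  node 38: h_left=0, h_right=-1, diff=1 [OK], height=1
  node 34: h_left=1, h_right=1, diff=0 [OK], height=2
  node 45: h_left=-1, h_right=-1, diff=0 [OK], height=0
  node 43: h_left=2, h_right=0, diff=2 [FAIL (|2-0|=2 > 1)], height=3
  node 24: h_left=0, h_right=3, diff=3 [FAIL (|0-3|=3 > 1)], height=4
  node 7: h_left=1, h_right=4, diff=3 [FAIL (|1-4|=3 > 1)], height=5
Node 43 violates the condition: |2 - 0| = 2 > 1.
Result: Not balanced


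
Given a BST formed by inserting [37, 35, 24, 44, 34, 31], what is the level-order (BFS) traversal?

Tree insertion order: [37, 35, 24, 44, 34, 31]
Tree (level-order array): [37, 35, 44, 24, None, None, None, None, 34, 31]
BFS from the root, enqueuing left then right child of each popped node:
  queue [37] -> pop 37, enqueue [35, 44], visited so far: [37]
  queue [35, 44] -> pop 35, enqueue [24], visited so far: [37, 35]
  queue [44, 24] -> pop 44, enqueue [none], visited so far: [37, 35, 44]
  queue [24] -> pop 24, enqueue [34], visited so far: [37, 35, 44, 24]
  queue [34] -> pop 34, enqueue [31], visited so far: [37, 35, 44, 24, 34]
  queue [31] -> pop 31, enqueue [none], visited so far: [37, 35, 44, 24, 34, 31]
Result: [37, 35, 44, 24, 34, 31]


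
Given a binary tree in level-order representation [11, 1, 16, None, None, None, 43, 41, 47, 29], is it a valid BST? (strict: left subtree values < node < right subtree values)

Level-order array: [11, 1, 16, None, None, None, 43, 41, 47, 29]
Validate using subtree bounds (lo, hi): at each node, require lo < value < hi,
then recurse left with hi=value and right with lo=value.
Preorder trace (stopping at first violation):
  at node 11 with bounds (-inf, +inf): OK
  at node 1 with bounds (-inf, 11): OK
  at node 16 with bounds (11, +inf): OK
  at node 43 with bounds (16, +inf): OK
  at node 41 with bounds (16, 43): OK
  at node 29 with bounds (16, 41): OK
  at node 47 with bounds (43, +inf): OK
No violation found at any node.
Result: Valid BST


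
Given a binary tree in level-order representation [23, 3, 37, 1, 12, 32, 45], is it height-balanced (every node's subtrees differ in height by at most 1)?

Tree (level-order array): [23, 3, 37, 1, 12, 32, 45]
Definition: a tree is height-balanced if, at every node, |h(left) - h(right)| <= 1 (empty subtree has height -1).
Bottom-up per-node check:
  node 1: h_left=-1, h_right=-1, diff=0 [OK], height=0
  node 12: h_left=-1, h_right=-1, diff=0 [OK], height=0
  node 3: h_left=0, h_right=0, diff=0 [OK], height=1
  node 32: h_left=-1, h_right=-1, diff=0 [OK], height=0
  node 45: h_left=-1, h_right=-1, diff=0 [OK], height=0
  node 37: h_left=0, h_right=0, diff=0 [OK], height=1
  node 23: h_left=1, h_right=1, diff=0 [OK], height=2
All nodes satisfy the balance condition.
Result: Balanced


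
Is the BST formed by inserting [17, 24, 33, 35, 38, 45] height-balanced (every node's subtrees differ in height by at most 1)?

Tree (level-order array): [17, None, 24, None, 33, None, 35, None, 38, None, 45]
Definition: a tree is height-balanced if, at every node, |h(left) - h(right)| <= 1 (empty subtree has height -1).
Bottom-up per-node check:
  node 45: h_left=-1, h_right=-1, diff=0 [OK], height=0
  node 38: h_left=-1, h_right=0, diff=1 [OK], height=1
  node 35: h_left=-1, h_right=1, diff=2 [FAIL (|-1-1|=2 > 1)], height=2
  node 33: h_left=-1, h_right=2, diff=3 [FAIL (|-1-2|=3 > 1)], height=3
  node 24: h_left=-1, h_right=3, diff=4 [FAIL (|-1-3|=4 > 1)], height=4
  node 17: h_left=-1, h_right=4, diff=5 [FAIL (|-1-4|=5 > 1)], height=5
Node 35 violates the condition: |-1 - 1| = 2 > 1.
Result: Not balanced


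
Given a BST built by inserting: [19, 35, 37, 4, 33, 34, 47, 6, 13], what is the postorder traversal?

Tree insertion order: [19, 35, 37, 4, 33, 34, 47, 6, 13]
Tree (level-order array): [19, 4, 35, None, 6, 33, 37, None, 13, None, 34, None, 47]
Postorder traversal: [13, 6, 4, 34, 33, 47, 37, 35, 19]


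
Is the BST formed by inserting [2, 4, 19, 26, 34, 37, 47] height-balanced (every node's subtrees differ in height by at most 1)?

Tree (level-order array): [2, None, 4, None, 19, None, 26, None, 34, None, 37, None, 47]
Definition: a tree is height-balanced if, at every node, |h(left) - h(right)| <= 1 (empty subtree has height -1).
Bottom-up per-node check:
  node 47: h_left=-1, h_right=-1, diff=0 [OK], height=0
  node 37: h_left=-1, h_right=0, diff=1 [OK], height=1
  node 34: h_left=-1, h_right=1, diff=2 [FAIL (|-1-1|=2 > 1)], height=2
  node 26: h_left=-1, h_right=2, diff=3 [FAIL (|-1-2|=3 > 1)], height=3
  node 19: h_left=-1, h_right=3, diff=4 [FAIL (|-1-3|=4 > 1)], height=4
  node 4: h_left=-1, h_right=4, diff=5 [FAIL (|-1-4|=5 > 1)], height=5
  node 2: h_left=-1, h_right=5, diff=6 [FAIL (|-1-5|=6 > 1)], height=6
Node 34 violates the condition: |-1 - 1| = 2 > 1.
Result: Not balanced


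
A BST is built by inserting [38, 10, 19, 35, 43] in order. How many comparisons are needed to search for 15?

Search path for 15: 38 -> 10 -> 19
Found: False
Comparisons: 3


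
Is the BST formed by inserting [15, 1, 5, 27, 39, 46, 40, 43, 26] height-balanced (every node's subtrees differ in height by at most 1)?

Tree (level-order array): [15, 1, 27, None, 5, 26, 39, None, None, None, None, None, 46, 40, None, None, 43]
Definition: a tree is height-balanced if, at every node, |h(left) - h(right)| <= 1 (empty subtree has height -1).
Bottom-up per-node check:
  node 5: h_left=-1, h_right=-1, diff=0 [OK], height=0
  node 1: h_left=-1, h_right=0, diff=1 [OK], height=1
  node 26: h_left=-1, h_right=-1, diff=0 [OK], height=0
  node 43: h_left=-1, h_right=-1, diff=0 [OK], height=0
  node 40: h_left=-1, h_right=0, diff=1 [OK], height=1
  node 46: h_left=1, h_right=-1, diff=2 [FAIL (|1--1|=2 > 1)], height=2
  node 39: h_left=-1, h_right=2, diff=3 [FAIL (|-1-2|=3 > 1)], height=3
  node 27: h_left=0, h_right=3, diff=3 [FAIL (|0-3|=3 > 1)], height=4
  node 15: h_left=1, h_right=4, diff=3 [FAIL (|1-4|=3 > 1)], height=5
Node 46 violates the condition: |1 - -1| = 2 > 1.
Result: Not balanced


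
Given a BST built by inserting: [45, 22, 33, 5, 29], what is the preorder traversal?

Tree insertion order: [45, 22, 33, 5, 29]
Tree (level-order array): [45, 22, None, 5, 33, None, None, 29]
Preorder traversal: [45, 22, 5, 33, 29]


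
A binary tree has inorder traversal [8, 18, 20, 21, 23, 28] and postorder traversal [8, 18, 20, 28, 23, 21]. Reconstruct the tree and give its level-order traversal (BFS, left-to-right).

Inorder:   [8, 18, 20, 21, 23, 28]
Postorder: [8, 18, 20, 28, 23, 21]
Algorithm: postorder visits root last, so walk postorder right-to-left;
each value is the root of the current inorder slice — split it at that
value, recurse on the right subtree first, then the left.
Recursive splits:
  root=21; inorder splits into left=[8, 18, 20], right=[23, 28]
  root=23; inorder splits into left=[], right=[28]
  root=28; inorder splits into left=[], right=[]
  root=20; inorder splits into left=[8, 18], right=[]
  root=18; inorder splits into left=[8], right=[]
  root=8; inorder splits into left=[], right=[]
Reconstructed level-order: [21, 20, 23, 18, 28, 8]


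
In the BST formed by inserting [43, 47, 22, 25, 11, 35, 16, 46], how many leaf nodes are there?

Tree built from: [43, 47, 22, 25, 11, 35, 16, 46]
Tree (level-order array): [43, 22, 47, 11, 25, 46, None, None, 16, None, 35]
Rule: A leaf has 0 children.
Per-node child counts:
  node 43: 2 child(ren)
  node 22: 2 child(ren)
  node 11: 1 child(ren)
  node 16: 0 child(ren)
  node 25: 1 child(ren)
  node 35: 0 child(ren)
  node 47: 1 child(ren)
  node 46: 0 child(ren)
Matching nodes: [16, 35, 46]
Count of leaf nodes: 3


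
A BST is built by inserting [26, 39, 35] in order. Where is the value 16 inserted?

Starting tree (level order): [26, None, 39, 35]
Insertion path: 26
Result: insert 16 as left child of 26
Final tree (level order): [26, 16, 39, None, None, 35]


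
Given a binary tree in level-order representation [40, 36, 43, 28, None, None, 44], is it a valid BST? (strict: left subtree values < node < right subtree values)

Level-order array: [40, 36, 43, 28, None, None, 44]
Validate using subtree bounds (lo, hi): at each node, require lo < value < hi,
then recurse left with hi=value and right with lo=value.
Preorder trace (stopping at first violation):
  at node 40 with bounds (-inf, +inf): OK
  at node 36 with bounds (-inf, 40): OK
  at node 28 with bounds (-inf, 36): OK
  at node 43 with bounds (40, +inf): OK
  at node 44 with bounds (43, +inf): OK
No violation found at any node.
Result: Valid BST


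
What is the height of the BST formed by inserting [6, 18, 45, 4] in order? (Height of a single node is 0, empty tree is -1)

Insertion order: [6, 18, 45, 4]
Tree (level-order array): [6, 4, 18, None, None, None, 45]
Compute height bottom-up (empty subtree = -1):
  height(4) = 1 + max(-1, -1) = 0
  height(45) = 1 + max(-1, -1) = 0
  height(18) = 1 + max(-1, 0) = 1
  height(6) = 1 + max(0, 1) = 2
Height = 2


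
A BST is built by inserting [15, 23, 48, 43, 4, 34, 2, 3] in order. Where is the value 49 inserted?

Starting tree (level order): [15, 4, 23, 2, None, None, 48, None, 3, 43, None, None, None, 34]
Insertion path: 15 -> 23 -> 48
Result: insert 49 as right child of 48
Final tree (level order): [15, 4, 23, 2, None, None, 48, None, 3, 43, 49, None, None, 34]


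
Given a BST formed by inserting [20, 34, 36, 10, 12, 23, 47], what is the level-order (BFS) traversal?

Tree insertion order: [20, 34, 36, 10, 12, 23, 47]
Tree (level-order array): [20, 10, 34, None, 12, 23, 36, None, None, None, None, None, 47]
BFS from the root, enqueuing left then right child of each popped node:
  queue [20] -> pop 20, enqueue [10, 34], visited so far: [20]
  queue [10, 34] -> pop 10, enqueue [12], visited so far: [20, 10]
  queue [34, 12] -> pop 34, enqueue [23, 36], visited so far: [20, 10, 34]
  queue [12, 23, 36] -> pop 12, enqueue [none], visited so far: [20, 10, 34, 12]
  queue [23, 36] -> pop 23, enqueue [none], visited so far: [20, 10, 34, 12, 23]
  queue [36] -> pop 36, enqueue [47], visited so far: [20, 10, 34, 12, 23, 36]
  queue [47] -> pop 47, enqueue [none], visited so far: [20, 10, 34, 12, 23, 36, 47]
Result: [20, 10, 34, 12, 23, 36, 47]


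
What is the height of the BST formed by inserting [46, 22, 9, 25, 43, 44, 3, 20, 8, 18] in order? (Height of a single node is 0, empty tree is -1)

Insertion order: [46, 22, 9, 25, 43, 44, 3, 20, 8, 18]
Tree (level-order array): [46, 22, None, 9, 25, 3, 20, None, 43, None, 8, 18, None, None, 44]
Compute height bottom-up (empty subtree = -1):
  height(8) = 1 + max(-1, -1) = 0
  height(3) = 1 + max(-1, 0) = 1
  height(18) = 1 + max(-1, -1) = 0
  height(20) = 1 + max(0, -1) = 1
  height(9) = 1 + max(1, 1) = 2
  height(44) = 1 + max(-1, -1) = 0
  height(43) = 1 + max(-1, 0) = 1
  height(25) = 1 + max(-1, 1) = 2
  height(22) = 1 + max(2, 2) = 3
  height(46) = 1 + max(3, -1) = 4
Height = 4


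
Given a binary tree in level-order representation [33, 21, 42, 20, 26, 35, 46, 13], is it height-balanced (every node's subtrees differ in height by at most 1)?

Tree (level-order array): [33, 21, 42, 20, 26, 35, 46, 13]
Definition: a tree is height-balanced if, at every node, |h(left) - h(right)| <= 1 (empty subtree has height -1).
Bottom-up per-node check:
  node 13: h_left=-1, h_right=-1, diff=0 [OK], height=0
  node 20: h_left=0, h_right=-1, diff=1 [OK], height=1
  node 26: h_left=-1, h_right=-1, diff=0 [OK], height=0
  node 21: h_left=1, h_right=0, diff=1 [OK], height=2
  node 35: h_left=-1, h_right=-1, diff=0 [OK], height=0
  node 46: h_left=-1, h_right=-1, diff=0 [OK], height=0
  node 42: h_left=0, h_right=0, diff=0 [OK], height=1
  node 33: h_left=2, h_right=1, diff=1 [OK], height=3
All nodes satisfy the balance condition.
Result: Balanced


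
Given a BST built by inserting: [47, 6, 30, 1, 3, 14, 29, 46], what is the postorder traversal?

Tree insertion order: [47, 6, 30, 1, 3, 14, 29, 46]
Tree (level-order array): [47, 6, None, 1, 30, None, 3, 14, 46, None, None, None, 29]
Postorder traversal: [3, 1, 29, 14, 46, 30, 6, 47]


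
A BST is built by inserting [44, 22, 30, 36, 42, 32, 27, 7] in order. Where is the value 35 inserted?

Starting tree (level order): [44, 22, None, 7, 30, None, None, 27, 36, None, None, 32, 42]
Insertion path: 44 -> 22 -> 30 -> 36 -> 32
Result: insert 35 as right child of 32
Final tree (level order): [44, 22, None, 7, 30, None, None, 27, 36, None, None, 32, 42, None, 35]


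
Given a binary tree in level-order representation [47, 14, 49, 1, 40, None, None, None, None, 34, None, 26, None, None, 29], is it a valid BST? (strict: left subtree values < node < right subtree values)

Level-order array: [47, 14, 49, 1, 40, None, None, None, None, 34, None, 26, None, None, 29]
Validate using subtree bounds (lo, hi): at each node, require lo < value < hi,
then recurse left with hi=value and right with lo=value.
Preorder trace (stopping at first violation):
  at node 47 with bounds (-inf, +inf): OK
  at node 14 with bounds (-inf, 47): OK
  at node 1 with bounds (-inf, 14): OK
  at node 40 with bounds (14, 47): OK
  at node 34 with bounds (14, 40): OK
  at node 26 with bounds (14, 34): OK
  at node 29 with bounds (26, 34): OK
  at node 49 with bounds (47, +inf): OK
No violation found at any node.
Result: Valid BST


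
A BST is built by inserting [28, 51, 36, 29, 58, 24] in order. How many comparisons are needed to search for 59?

Search path for 59: 28 -> 51 -> 58
Found: False
Comparisons: 3


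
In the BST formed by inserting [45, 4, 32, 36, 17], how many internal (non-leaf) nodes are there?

Tree built from: [45, 4, 32, 36, 17]
Tree (level-order array): [45, 4, None, None, 32, 17, 36]
Rule: An internal node has at least one child.
Per-node child counts:
  node 45: 1 child(ren)
  node 4: 1 child(ren)
  node 32: 2 child(ren)
  node 17: 0 child(ren)
  node 36: 0 child(ren)
Matching nodes: [45, 4, 32]
Count of internal (non-leaf) nodes: 3


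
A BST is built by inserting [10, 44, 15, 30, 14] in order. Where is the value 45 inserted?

Starting tree (level order): [10, None, 44, 15, None, 14, 30]
Insertion path: 10 -> 44
Result: insert 45 as right child of 44
Final tree (level order): [10, None, 44, 15, 45, 14, 30]


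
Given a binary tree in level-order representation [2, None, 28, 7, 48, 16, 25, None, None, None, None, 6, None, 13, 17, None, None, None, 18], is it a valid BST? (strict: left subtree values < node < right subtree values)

Level-order array: [2, None, 28, 7, 48, 16, 25, None, None, None, None, 6, None, 13, 17, None, None, None, 18]
Validate using subtree bounds (lo, hi): at each node, require lo < value < hi,
then recurse left with hi=value and right with lo=value.
Preorder trace (stopping at first violation):
  at node 2 with bounds (-inf, +inf): OK
  at node 28 with bounds (2, +inf): OK
  at node 7 with bounds (2, 28): OK
  at node 16 with bounds (2, 7): VIOLATION
Node 16 violates its bound: not (2 < 16 < 7).
Result: Not a valid BST


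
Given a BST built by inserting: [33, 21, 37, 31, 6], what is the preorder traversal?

Tree insertion order: [33, 21, 37, 31, 6]
Tree (level-order array): [33, 21, 37, 6, 31]
Preorder traversal: [33, 21, 6, 31, 37]


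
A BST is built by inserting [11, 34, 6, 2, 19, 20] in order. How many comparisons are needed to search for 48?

Search path for 48: 11 -> 34
Found: False
Comparisons: 2


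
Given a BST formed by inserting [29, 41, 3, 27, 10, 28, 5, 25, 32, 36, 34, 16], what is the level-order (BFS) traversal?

Tree insertion order: [29, 41, 3, 27, 10, 28, 5, 25, 32, 36, 34, 16]
Tree (level-order array): [29, 3, 41, None, 27, 32, None, 10, 28, None, 36, 5, 25, None, None, 34, None, None, None, 16]
BFS from the root, enqueuing left then right child of each popped node:
  queue [29] -> pop 29, enqueue [3, 41], visited so far: [29]
  queue [3, 41] -> pop 3, enqueue [27], visited so far: [29, 3]
  queue [41, 27] -> pop 41, enqueue [32], visited so far: [29, 3, 41]
  queue [27, 32] -> pop 27, enqueue [10, 28], visited so far: [29, 3, 41, 27]
  queue [32, 10, 28] -> pop 32, enqueue [36], visited so far: [29, 3, 41, 27, 32]
  queue [10, 28, 36] -> pop 10, enqueue [5, 25], visited so far: [29, 3, 41, 27, 32, 10]
  queue [28, 36, 5, 25] -> pop 28, enqueue [none], visited so far: [29, 3, 41, 27, 32, 10, 28]
  queue [36, 5, 25] -> pop 36, enqueue [34], visited so far: [29, 3, 41, 27, 32, 10, 28, 36]
  queue [5, 25, 34] -> pop 5, enqueue [none], visited so far: [29, 3, 41, 27, 32, 10, 28, 36, 5]
  queue [25, 34] -> pop 25, enqueue [16], visited so far: [29, 3, 41, 27, 32, 10, 28, 36, 5, 25]
  queue [34, 16] -> pop 34, enqueue [none], visited so far: [29, 3, 41, 27, 32, 10, 28, 36, 5, 25, 34]
  queue [16] -> pop 16, enqueue [none], visited so far: [29, 3, 41, 27, 32, 10, 28, 36, 5, 25, 34, 16]
Result: [29, 3, 41, 27, 32, 10, 28, 36, 5, 25, 34, 16]


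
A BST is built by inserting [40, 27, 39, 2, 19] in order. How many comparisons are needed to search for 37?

Search path for 37: 40 -> 27 -> 39
Found: False
Comparisons: 3


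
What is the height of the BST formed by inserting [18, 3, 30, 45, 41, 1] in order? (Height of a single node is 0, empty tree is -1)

Insertion order: [18, 3, 30, 45, 41, 1]
Tree (level-order array): [18, 3, 30, 1, None, None, 45, None, None, 41]
Compute height bottom-up (empty subtree = -1):
  height(1) = 1 + max(-1, -1) = 0
  height(3) = 1 + max(0, -1) = 1
  height(41) = 1 + max(-1, -1) = 0
  height(45) = 1 + max(0, -1) = 1
  height(30) = 1 + max(-1, 1) = 2
  height(18) = 1 + max(1, 2) = 3
Height = 3


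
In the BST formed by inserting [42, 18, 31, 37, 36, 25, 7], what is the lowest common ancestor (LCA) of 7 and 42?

Tree insertion order: [42, 18, 31, 37, 36, 25, 7]
Tree (level-order array): [42, 18, None, 7, 31, None, None, 25, 37, None, None, 36]
In a BST, the LCA of p=7, q=42 is the first node v on the
root-to-leaf path with p <= v <= q (go left if both < v, right if both > v).
Walk from root:
  at 42: 7 <= 42 <= 42, this is the LCA
LCA = 42


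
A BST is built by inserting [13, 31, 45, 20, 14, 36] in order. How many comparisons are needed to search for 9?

Search path for 9: 13
Found: False
Comparisons: 1


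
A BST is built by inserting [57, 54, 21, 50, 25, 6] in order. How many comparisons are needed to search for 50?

Search path for 50: 57 -> 54 -> 21 -> 50
Found: True
Comparisons: 4


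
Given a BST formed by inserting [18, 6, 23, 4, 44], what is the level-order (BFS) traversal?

Tree insertion order: [18, 6, 23, 4, 44]
Tree (level-order array): [18, 6, 23, 4, None, None, 44]
BFS from the root, enqueuing left then right child of each popped node:
  queue [18] -> pop 18, enqueue [6, 23], visited so far: [18]
  queue [6, 23] -> pop 6, enqueue [4], visited so far: [18, 6]
  queue [23, 4] -> pop 23, enqueue [44], visited so far: [18, 6, 23]
  queue [4, 44] -> pop 4, enqueue [none], visited so far: [18, 6, 23, 4]
  queue [44] -> pop 44, enqueue [none], visited so far: [18, 6, 23, 4, 44]
Result: [18, 6, 23, 4, 44]


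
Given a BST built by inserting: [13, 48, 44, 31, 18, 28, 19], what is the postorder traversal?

Tree insertion order: [13, 48, 44, 31, 18, 28, 19]
Tree (level-order array): [13, None, 48, 44, None, 31, None, 18, None, None, 28, 19]
Postorder traversal: [19, 28, 18, 31, 44, 48, 13]


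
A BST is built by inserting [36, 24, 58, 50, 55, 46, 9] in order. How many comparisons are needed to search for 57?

Search path for 57: 36 -> 58 -> 50 -> 55
Found: False
Comparisons: 4


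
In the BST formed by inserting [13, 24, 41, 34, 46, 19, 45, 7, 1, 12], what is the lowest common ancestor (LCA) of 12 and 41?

Tree insertion order: [13, 24, 41, 34, 46, 19, 45, 7, 1, 12]
Tree (level-order array): [13, 7, 24, 1, 12, 19, 41, None, None, None, None, None, None, 34, 46, None, None, 45]
In a BST, the LCA of p=12, q=41 is the first node v on the
root-to-leaf path with p <= v <= q (go left if both < v, right if both > v).
Walk from root:
  at 13: 12 <= 13 <= 41, this is the LCA
LCA = 13


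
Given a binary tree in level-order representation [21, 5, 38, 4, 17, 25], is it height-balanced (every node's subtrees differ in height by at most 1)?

Tree (level-order array): [21, 5, 38, 4, 17, 25]
Definition: a tree is height-balanced if, at every node, |h(left) - h(right)| <= 1 (empty subtree has height -1).
Bottom-up per-node check:
  node 4: h_left=-1, h_right=-1, diff=0 [OK], height=0
  node 17: h_left=-1, h_right=-1, diff=0 [OK], height=0
  node 5: h_left=0, h_right=0, diff=0 [OK], height=1
  node 25: h_left=-1, h_right=-1, diff=0 [OK], height=0
  node 38: h_left=0, h_right=-1, diff=1 [OK], height=1
  node 21: h_left=1, h_right=1, diff=0 [OK], height=2
All nodes satisfy the balance condition.
Result: Balanced


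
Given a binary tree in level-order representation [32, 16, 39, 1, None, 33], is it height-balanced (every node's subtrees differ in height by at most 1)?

Tree (level-order array): [32, 16, 39, 1, None, 33]
Definition: a tree is height-balanced if, at every node, |h(left) - h(right)| <= 1 (empty subtree has height -1).
Bottom-up per-node check:
  node 1: h_left=-1, h_right=-1, diff=0 [OK], height=0
  node 16: h_left=0, h_right=-1, diff=1 [OK], height=1
  node 33: h_left=-1, h_right=-1, diff=0 [OK], height=0
  node 39: h_left=0, h_right=-1, diff=1 [OK], height=1
  node 32: h_left=1, h_right=1, diff=0 [OK], height=2
All nodes satisfy the balance condition.
Result: Balanced


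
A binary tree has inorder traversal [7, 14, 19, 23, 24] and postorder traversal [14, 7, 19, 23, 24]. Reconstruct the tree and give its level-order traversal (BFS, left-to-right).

Inorder:   [7, 14, 19, 23, 24]
Postorder: [14, 7, 19, 23, 24]
Algorithm: postorder visits root last, so walk postorder right-to-left;
each value is the root of the current inorder slice — split it at that
value, recurse on the right subtree first, then the left.
Recursive splits:
  root=24; inorder splits into left=[7, 14, 19, 23], right=[]
  root=23; inorder splits into left=[7, 14, 19], right=[]
  root=19; inorder splits into left=[7, 14], right=[]
  root=7; inorder splits into left=[], right=[14]
  root=14; inorder splits into left=[], right=[]
Reconstructed level-order: [24, 23, 19, 7, 14]


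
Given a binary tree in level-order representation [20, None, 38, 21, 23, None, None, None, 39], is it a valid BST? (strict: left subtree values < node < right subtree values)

Level-order array: [20, None, 38, 21, 23, None, None, None, 39]
Validate using subtree bounds (lo, hi): at each node, require lo < value < hi,
then recurse left with hi=value and right with lo=value.
Preorder trace (stopping at first violation):
  at node 20 with bounds (-inf, +inf): OK
  at node 38 with bounds (20, +inf): OK
  at node 21 with bounds (20, 38): OK
  at node 23 with bounds (38, +inf): VIOLATION
Node 23 violates its bound: not (38 < 23 < +inf).
Result: Not a valid BST


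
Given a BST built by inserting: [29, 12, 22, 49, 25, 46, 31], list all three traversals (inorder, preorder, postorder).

Tree insertion order: [29, 12, 22, 49, 25, 46, 31]
Tree (level-order array): [29, 12, 49, None, 22, 46, None, None, 25, 31]
Inorder (L, root, R): [12, 22, 25, 29, 31, 46, 49]
Preorder (root, L, R): [29, 12, 22, 25, 49, 46, 31]
Postorder (L, R, root): [25, 22, 12, 31, 46, 49, 29]


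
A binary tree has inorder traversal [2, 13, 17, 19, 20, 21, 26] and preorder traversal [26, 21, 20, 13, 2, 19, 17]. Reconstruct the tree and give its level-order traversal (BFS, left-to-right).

Inorder:  [2, 13, 17, 19, 20, 21, 26]
Preorder: [26, 21, 20, 13, 2, 19, 17]
Algorithm: preorder visits root first, so consume preorder in order;
for each root, split the current inorder slice at that value into
left-subtree inorder and right-subtree inorder, then recurse.
Recursive splits:
  root=26; inorder splits into left=[2, 13, 17, 19, 20, 21], right=[]
  root=21; inorder splits into left=[2, 13, 17, 19, 20], right=[]
  root=20; inorder splits into left=[2, 13, 17, 19], right=[]
  root=13; inorder splits into left=[2], right=[17, 19]
  root=2; inorder splits into left=[], right=[]
  root=19; inorder splits into left=[17], right=[]
  root=17; inorder splits into left=[], right=[]
Reconstructed level-order: [26, 21, 20, 13, 2, 19, 17]


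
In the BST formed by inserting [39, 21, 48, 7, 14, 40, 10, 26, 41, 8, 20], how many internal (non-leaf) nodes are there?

Tree built from: [39, 21, 48, 7, 14, 40, 10, 26, 41, 8, 20]
Tree (level-order array): [39, 21, 48, 7, 26, 40, None, None, 14, None, None, None, 41, 10, 20, None, None, 8]
Rule: An internal node has at least one child.
Per-node child counts:
  node 39: 2 child(ren)
  node 21: 2 child(ren)
  node 7: 1 child(ren)
  node 14: 2 child(ren)
  node 10: 1 child(ren)
  node 8: 0 child(ren)
  node 20: 0 child(ren)
  node 26: 0 child(ren)
  node 48: 1 child(ren)
  node 40: 1 child(ren)
  node 41: 0 child(ren)
Matching nodes: [39, 21, 7, 14, 10, 48, 40]
Count of internal (non-leaf) nodes: 7


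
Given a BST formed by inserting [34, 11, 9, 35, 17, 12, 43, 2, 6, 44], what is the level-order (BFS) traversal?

Tree insertion order: [34, 11, 9, 35, 17, 12, 43, 2, 6, 44]
Tree (level-order array): [34, 11, 35, 9, 17, None, 43, 2, None, 12, None, None, 44, None, 6]
BFS from the root, enqueuing left then right child of each popped node:
  queue [34] -> pop 34, enqueue [11, 35], visited so far: [34]
  queue [11, 35] -> pop 11, enqueue [9, 17], visited so far: [34, 11]
  queue [35, 9, 17] -> pop 35, enqueue [43], visited so far: [34, 11, 35]
  queue [9, 17, 43] -> pop 9, enqueue [2], visited so far: [34, 11, 35, 9]
  queue [17, 43, 2] -> pop 17, enqueue [12], visited so far: [34, 11, 35, 9, 17]
  queue [43, 2, 12] -> pop 43, enqueue [44], visited so far: [34, 11, 35, 9, 17, 43]
  queue [2, 12, 44] -> pop 2, enqueue [6], visited so far: [34, 11, 35, 9, 17, 43, 2]
  queue [12, 44, 6] -> pop 12, enqueue [none], visited so far: [34, 11, 35, 9, 17, 43, 2, 12]
  queue [44, 6] -> pop 44, enqueue [none], visited so far: [34, 11, 35, 9, 17, 43, 2, 12, 44]
  queue [6] -> pop 6, enqueue [none], visited so far: [34, 11, 35, 9, 17, 43, 2, 12, 44, 6]
Result: [34, 11, 35, 9, 17, 43, 2, 12, 44, 6]


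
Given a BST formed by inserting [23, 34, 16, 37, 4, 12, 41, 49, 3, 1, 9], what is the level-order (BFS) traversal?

Tree insertion order: [23, 34, 16, 37, 4, 12, 41, 49, 3, 1, 9]
Tree (level-order array): [23, 16, 34, 4, None, None, 37, 3, 12, None, 41, 1, None, 9, None, None, 49]
BFS from the root, enqueuing left then right child of each popped node:
  queue [23] -> pop 23, enqueue [16, 34], visited so far: [23]
  queue [16, 34] -> pop 16, enqueue [4], visited so far: [23, 16]
  queue [34, 4] -> pop 34, enqueue [37], visited so far: [23, 16, 34]
  queue [4, 37] -> pop 4, enqueue [3, 12], visited so far: [23, 16, 34, 4]
  queue [37, 3, 12] -> pop 37, enqueue [41], visited so far: [23, 16, 34, 4, 37]
  queue [3, 12, 41] -> pop 3, enqueue [1], visited so far: [23, 16, 34, 4, 37, 3]
  queue [12, 41, 1] -> pop 12, enqueue [9], visited so far: [23, 16, 34, 4, 37, 3, 12]
  queue [41, 1, 9] -> pop 41, enqueue [49], visited so far: [23, 16, 34, 4, 37, 3, 12, 41]
  queue [1, 9, 49] -> pop 1, enqueue [none], visited so far: [23, 16, 34, 4, 37, 3, 12, 41, 1]
  queue [9, 49] -> pop 9, enqueue [none], visited so far: [23, 16, 34, 4, 37, 3, 12, 41, 1, 9]
  queue [49] -> pop 49, enqueue [none], visited so far: [23, 16, 34, 4, 37, 3, 12, 41, 1, 9, 49]
Result: [23, 16, 34, 4, 37, 3, 12, 41, 1, 9, 49]


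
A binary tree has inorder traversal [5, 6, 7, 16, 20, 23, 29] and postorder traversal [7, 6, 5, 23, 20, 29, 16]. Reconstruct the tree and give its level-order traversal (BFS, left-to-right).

Inorder:   [5, 6, 7, 16, 20, 23, 29]
Postorder: [7, 6, 5, 23, 20, 29, 16]
Algorithm: postorder visits root last, so walk postorder right-to-left;
each value is the root of the current inorder slice — split it at that
value, recurse on the right subtree first, then the left.
Recursive splits:
  root=16; inorder splits into left=[5, 6, 7], right=[20, 23, 29]
  root=29; inorder splits into left=[20, 23], right=[]
  root=20; inorder splits into left=[], right=[23]
  root=23; inorder splits into left=[], right=[]
  root=5; inorder splits into left=[], right=[6, 7]
  root=6; inorder splits into left=[], right=[7]
  root=7; inorder splits into left=[], right=[]
Reconstructed level-order: [16, 5, 29, 6, 20, 7, 23]


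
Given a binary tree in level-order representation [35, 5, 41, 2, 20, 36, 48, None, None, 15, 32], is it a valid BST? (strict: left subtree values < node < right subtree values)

Level-order array: [35, 5, 41, 2, 20, 36, 48, None, None, 15, 32]
Validate using subtree bounds (lo, hi): at each node, require lo < value < hi,
then recurse left with hi=value and right with lo=value.
Preorder trace (stopping at first violation):
  at node 35 with bounds (-inf, +inf): OK
  at node 5 with bounds (-inf, 35): OK
  at node 2 with bounds (-inf, 5): OK
  at node 20 with bounds (5, 35): OK
  at node 15 with bounds (5, 20): OK
  at node 32 with bounds (20, 35): OK
  at node 41 with bounds (35, +inf): OK
  at node 36 with bounds (35, 41): OK
  at node 48 with bounds (41, +inf): OK
No violation found at any node.
Result: Valid BST


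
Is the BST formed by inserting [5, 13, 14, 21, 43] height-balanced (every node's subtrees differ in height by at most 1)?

Tree (level-order array): [5, None, 13, None, 14, None, 21, None, 43]
Definition: a tree is height-balanced if, at every node, |h(left) - h(right)| <= 1 (empty subtree has height -1).
Bottom-up per-node check:
  node 43: h_left=-1, h_right=-1, diff=0 [OK], height=0
  node 21: h_left=-1, h_right=0, diff=1 [OK], height=1
  node 14: h_left=-1, h_right=1, diff=2 [FAIL (|-1-1|=2 > 1)], height=2
  node 13: h_left=-1, h_right=2, diff=3 [FAIL (|-1-2|=3 > 1)], height=3
  node 5: h_left=-1, h_right=3, diff=4 [FAIL (|-1-3|=4 > 1)], height=4
Node 14 violates the condition: |-1 - 1| = 2 > 1.
Result: Not balanced


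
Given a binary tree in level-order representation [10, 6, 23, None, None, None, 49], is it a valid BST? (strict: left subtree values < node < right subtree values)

Level-order array: [10, 6, 23, None, None, None, 49]
Validate using subtree bounds (lo, hi): at each node, require lo < value < hi,
then recurse left with hi=value and right with lo=value.
Preorder trace (stopping at first violation):
  at node 10 with bounds (-inf, +inf): OK
  at node 6 with bounds (-inf, 10): OK
  at node 23 with bounds (10, +inf): OK
  at node 49 with bounds (23, +inf): OK
No violation found at any node.
Result: Valid BST


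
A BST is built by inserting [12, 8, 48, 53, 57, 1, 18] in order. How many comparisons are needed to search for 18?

Search path for 18: 12 -> 48 -> 18
Found: True
Comparisons: 3


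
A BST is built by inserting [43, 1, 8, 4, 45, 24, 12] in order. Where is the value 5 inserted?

Starting tree (level order): [43, 1, 45, None, 8, None, None, 4, 24, None, None, 12]
Insertion path: 43 -> 1 -> 8 -> 4
Result: insert 5 as right child of 4
Final tree (level order): [43, 1, 45, None, 8, None, None, 4, 24, None, 5, 12]


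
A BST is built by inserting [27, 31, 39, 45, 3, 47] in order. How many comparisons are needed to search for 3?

Search path for 3: 27 -> 3
Found: True
Comparisons: 2


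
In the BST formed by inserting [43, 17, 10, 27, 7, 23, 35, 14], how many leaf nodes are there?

Tree built from: [43, 17, 10, 27, 7, 23, 35, 14]
Tree (level-order array): [43, 17, None, 10, 27, 7, 14, 23, 35]
Rule: A leaf has 0 children.
Per-node child counts:
  node 43: 1 child(ren)
  node 17: 2 child(ren)
  node 10: 2 child(ren)
  node 7: 0 child(ren)
  node 14: 0 child(ren)
  node 27: 2 child(ren)
  node 23: 0 child(ren)
  node 35: 0 child(ren)
Matching nodes: [7, 14, 23, 35]
Count of leaf nodes: 4


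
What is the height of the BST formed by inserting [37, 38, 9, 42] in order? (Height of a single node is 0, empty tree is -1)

Insertion order: [37, 38, 9, 42]
Tree (level-order array): [37, 9, 38, None, None, None, 42]
Compute height bottom-up (empty subtree = -1):
  height(9) = 1 + max(-1, -1) = 0
  height(42) = 1 + max(-1, -1) = 0
  height(38) = 1 + max(-1, 0) = 1
  height(37) = 1 + max(0, 1) = 2
Height = 2


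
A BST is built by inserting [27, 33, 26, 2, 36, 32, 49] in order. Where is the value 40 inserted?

Starting tree (level order): [27, 26, 33, 2, None, 32, 36, None, None, None, None, None, 49]
Insertion path: 27 -> 33 -> 36 -> 49
Result: insert 40 as left child of 49
Final tree (level order): [27, 26, 33, 2, None, 32, 36, None, None, None, None, None, 49, 40]


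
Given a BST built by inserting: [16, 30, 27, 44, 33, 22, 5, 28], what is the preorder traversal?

Tree insertion order: [16, 30, 27, 44, 33, 22, 5, 28]
Tree (level-order array): [16, 5, 30, None, None, 27, 44, 22, 28, 33]
Preorder traversal: [16, 5, 30, 27, 22, 28, 44, 33]


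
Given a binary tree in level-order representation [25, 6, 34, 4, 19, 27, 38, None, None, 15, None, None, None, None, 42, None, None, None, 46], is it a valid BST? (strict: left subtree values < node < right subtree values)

Level-order array: [25, 6, 34, 4, 19, 27, 38, None, None, 15, None, None, None, None, 42, None, None, None, 46]
Validate using subtree bounds (lo, hi): at each node, require lo < value < hi,
then recurse left with hi=value and right with lo=value.
Preorder trace (stopping at first violation):
  at node 25 with bounds (-inf, +inf): OK
  at node 6 with bounds (-inf, 25): OK
  at node 4 with bounds (-inf, 6): OK
  at node 19 with bounds (6, 25): OK
  at node 15 with bounds (6, 19): OK
  at node 34 with bounds (25, +inf): OK
  at node 27 with bounds (25, 34): OK
  at node 38 with bounds (34, +inf): OK
  at node 42 with bounds (38, +inf): OK
  at node 46 with bounds (42, +inf): OK
No violation found at any node.
Result: Valid BST


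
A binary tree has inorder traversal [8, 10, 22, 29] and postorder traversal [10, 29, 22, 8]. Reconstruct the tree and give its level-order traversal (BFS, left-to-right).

Inorder:   [8, 10, 22, 29]
Postorder: [10, 29, 22, 8]
Algorithm: postorder visits root last, so walk postorder right-to-left;
each value is the root of the current inorder slice — split it at that
value, recurse on the right subtree first, then the left.
Recursive splits:
  root=8; inorder splits into left=[], right=[10, 22, 29]
  root=22; inorder splits into left=[10], right=[29]
  root=29; inorder splits into left=[], right=[]
  root=10; inorder splits into left=[], right=[]
Reconstructed level-order: [8, 22, 10, 29]


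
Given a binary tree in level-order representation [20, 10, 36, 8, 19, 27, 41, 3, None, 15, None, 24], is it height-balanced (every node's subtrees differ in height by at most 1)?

Tree (level-order array): [20, 10, 36, 8, 19, 27, 41, 3, None, 15, None, 24]
Definition: a tree is height-balanced if, at every node, |h(left) - h(right)| <= 1 (empty subtree has height -1).
Bottom-up per-node check:
  node 3: h_left=-1, h_right=-1, diff=0 [OK], height=0
  node 8: h_left=0, h_right=-1, diff=1 [OK], height=1
  node 15: h_left=-1, h_right=-1, diff=0 [OK], height=0
  node 19: h_left=0, h_right=-1, diff=1 [OK], height=1
  node 10: h_left=1, h_right=1, diff=0 [OK], height=2
  node 24: h_left=-1, h_right=-1, diff=0 [OK], height=0
  node 27: h_left=0, h_right=-1, diff=1 [OK], height=1
  node 41: h_left=-1, h_right=-1, diff=0 [OK], height=0
  node 36: h_left=1, h_right=0, diff=1 [OK], height=2
  node 20: h_left=2, h_right=2, diff=0 [OK], height=3
All nodes satisfy the balance condition.
Result: Balanced


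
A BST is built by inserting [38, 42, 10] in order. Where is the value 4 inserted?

Starting tree (level order): [38, 10, 42]
Insertion path: 38 -> 10
Result: insert 4 as left child of 10
Final tree (level order): [38, 10, 42, 4]


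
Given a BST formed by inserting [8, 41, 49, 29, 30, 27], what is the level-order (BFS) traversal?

Tree insertion order: [8, 41, 49, 29, 30, 27]
Tree (level-order array): [8, None, 41, 29, 49, 27, 30]
BFS from the root, enqueuing left then right child of each popped node:
  queue [8] -> pop 8, enqueue [41], visited so far: [8]
  queue [41] -> pop 41, enqueue [29, 49], visited so far: [8, 41]
  queue [29, 49] -> pop 29, enqueue [27, 30], visited so far: [8, 41, 29]
  queue [49, 27, 30] -> pop 49, enqueue [none], visited so far: [8, 41, 29, 49]
  queue [27, 30] -> pop 27, enqueue [none], visited so far: [8, 41, 29, 49, 27]
  queue [30] -> pop 30, enqueue [none], visited so far: [8, 41, 29, 49, 27, 30]
Result: [8, 41, 29, 49, 27, 30]


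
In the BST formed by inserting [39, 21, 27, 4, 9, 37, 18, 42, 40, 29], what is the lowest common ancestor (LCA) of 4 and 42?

Tree insertion order: [39, 21, 27, 4, 9, 37, 18, 42, 40, 29]
Tree (level-order array): [39, 21, 42, 4, 27, 40, None, None, 9, None, 37, None, None, None, 18, 29]
In a BST, the LCA of p=4, q=42 is the first node v on the
root-to-leaf path with p <= v <= q (go left if both < v, right if both > v).
Walk from root:
  at 39: 4 <= 39 <= 42, this is the LCA
LCA = 39


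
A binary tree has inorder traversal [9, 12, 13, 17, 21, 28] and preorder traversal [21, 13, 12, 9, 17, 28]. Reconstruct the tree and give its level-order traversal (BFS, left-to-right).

Inorder:  [9, 12, 13, 17, 21, 28]
Preorder: [21, 13, 12, 9, 17, 28]
Algorithm: preorder visits root first, so consume preorder in order;
for each root, split the current inorder slice at that value into
left-subtree inorder and right-subtree inorder, then recurse.
Recursive splits:
  root=21; inorder splits into left=[9, 12, 13, 17], right=[28]
  root=13; inorder splits into left=[9, 12], right=[17]
  root=12; inorder splits into left=[9], right=[]
  root=9; inorder splits into left=[], right=[]
  root=17; inorder splits into left=[], right=[]
  root=28; inorder splits into left=[], right=[]
Reconstructed level-order: [21, 13, 28, 12, 17, 9]


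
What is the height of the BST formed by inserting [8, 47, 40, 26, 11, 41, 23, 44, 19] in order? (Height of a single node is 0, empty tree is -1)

Insertion order: [8, 47, 40, 26, 11, 41, 23, 44, 19]
Tree (level-order array): [8, None, 47, 40, None, 26, 41, 11, None, None, 44, None, 23, None, None, 19]
Compute height bottom-up (empty subtree = -1):
  height(19) = 1 + max(-1, -1) = 0
  height(23) = 1 + max(0, -1) = 1
  height(11) = 1 + max(-1, 1) = 2
  height(26) = 1 + max(2, -1) = 3
  height(44) = 1 + max(-1, -1) = 0
  height(41) = 1 + max(-1, 0) = 1
  height(40) = 1 + max(3, 1) = 4
  height(47) = 1 + max(4, -1) = 5
  height(8) = 1 + max(-1, 5) = 6
Height = 6


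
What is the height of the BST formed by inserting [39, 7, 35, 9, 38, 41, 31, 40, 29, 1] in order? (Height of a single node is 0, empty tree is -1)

Insertion order: [39, 7, 35, 9, 38, 41, 31, 40, 29, 1]
Tree (level-order array): [39, 7, 41, 1, 35, 40, None, None, None, 9, 38, None, None, None, 31, None, None, 29]
Compute height bottom-up (empty subtree = -1):
  height(1) = 1 + max(-1, -1) = 0
  height(29) = 1 + max(-1, -1) = 0
  height(31) = 1 + max(0, -1) = 1
  height(9) = 1 + max(-1, 1) = 2
  height(38) = 1 + max(-1, -1) = 0
  height(35) = 1 + max(2, 0) = 3
  height(7) = 1 + max(0, 3) = 4
  height(40) = 1 + max(-1, -1) = 0
  height(41) = 1 + max(0, -1) = 1
  height(39) = 1 + max(4, 1) = 5
Height = 5


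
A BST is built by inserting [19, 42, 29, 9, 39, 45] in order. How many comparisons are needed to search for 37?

Search path for 37: 19 -> 42 -> 29 -> 39
Found: False
Comparisons: 4
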